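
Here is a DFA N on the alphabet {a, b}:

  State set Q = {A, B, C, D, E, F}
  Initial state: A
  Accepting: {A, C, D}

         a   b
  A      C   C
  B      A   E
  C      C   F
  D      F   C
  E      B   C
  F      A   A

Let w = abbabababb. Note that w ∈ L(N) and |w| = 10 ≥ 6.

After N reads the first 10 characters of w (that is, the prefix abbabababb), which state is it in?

A

State sequence: A -a-> C -b-> F -b-> A -a-> C -b-> F -a-> A -b-> C -a-> C -b-> F -b-> A

After reading 10 characters, N is in state A.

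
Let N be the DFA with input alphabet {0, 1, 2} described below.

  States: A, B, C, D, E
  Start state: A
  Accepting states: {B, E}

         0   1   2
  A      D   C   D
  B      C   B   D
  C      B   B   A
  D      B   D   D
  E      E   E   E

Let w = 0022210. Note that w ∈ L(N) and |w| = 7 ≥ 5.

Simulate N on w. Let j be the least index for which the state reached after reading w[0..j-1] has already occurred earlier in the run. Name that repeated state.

D

Run of N on w = 0 0 2 2 2 1 0:
  step 0: A  (start)
  step 1: D  (read 0: A→D)
  step 2: B  (read 0: D→B)
  step 3: D  (read 2: B→D)   ← first repeat (D seen earlier)
  step 4: D  (read 2: D→D)
  step 5: D  (read 2: D→D)
  step 6: D  (read 1: D→D)
  step 7: B  (read 0: D→B)

The earliest repeat is at step j = 3: N is in D, which it already visited at step i = 1.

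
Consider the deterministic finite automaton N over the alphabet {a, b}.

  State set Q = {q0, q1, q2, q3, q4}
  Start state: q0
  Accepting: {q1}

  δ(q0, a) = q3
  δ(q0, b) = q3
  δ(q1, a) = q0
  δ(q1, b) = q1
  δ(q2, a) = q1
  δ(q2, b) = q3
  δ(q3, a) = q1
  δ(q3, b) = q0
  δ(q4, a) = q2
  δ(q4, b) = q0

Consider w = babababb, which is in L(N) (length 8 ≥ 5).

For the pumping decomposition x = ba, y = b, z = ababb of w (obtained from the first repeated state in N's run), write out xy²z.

babbababb

xy^2z = ba·b·b·ababb = babbababb.
Reading y = b takes N from q1 back to q1, so after x·y·y the machine is still in q1, and z then leads to the accepting state q1. Hence babbababb ∈ L(N).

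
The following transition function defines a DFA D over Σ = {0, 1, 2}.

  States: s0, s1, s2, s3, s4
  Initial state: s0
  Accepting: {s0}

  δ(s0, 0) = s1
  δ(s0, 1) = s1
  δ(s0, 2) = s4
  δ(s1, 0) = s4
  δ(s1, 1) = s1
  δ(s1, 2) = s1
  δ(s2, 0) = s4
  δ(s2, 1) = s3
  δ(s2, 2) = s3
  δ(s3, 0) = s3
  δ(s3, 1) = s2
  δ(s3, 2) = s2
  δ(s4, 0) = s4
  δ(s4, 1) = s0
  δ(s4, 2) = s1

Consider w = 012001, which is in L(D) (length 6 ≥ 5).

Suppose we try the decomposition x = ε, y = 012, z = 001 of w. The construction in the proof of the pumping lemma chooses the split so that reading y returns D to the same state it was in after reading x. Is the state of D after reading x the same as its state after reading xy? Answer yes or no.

Run of D on the first 3 characters of w = 0 1 2:
  step 0: s0  (start)
  step 1: s1  (read 0: s0→s1)
  step 2: s1  (read 1: s1→s1)
  step 3: s1  (read 2: s1→s1)

After x (step 0): s0. After xy (step 3): s1.
They differ (s0 ≠ s1), so y is not a cycle from the state after x; this split is not the one the pumping-lemma construction produces, and pumping y need not keep the string in L(D).

no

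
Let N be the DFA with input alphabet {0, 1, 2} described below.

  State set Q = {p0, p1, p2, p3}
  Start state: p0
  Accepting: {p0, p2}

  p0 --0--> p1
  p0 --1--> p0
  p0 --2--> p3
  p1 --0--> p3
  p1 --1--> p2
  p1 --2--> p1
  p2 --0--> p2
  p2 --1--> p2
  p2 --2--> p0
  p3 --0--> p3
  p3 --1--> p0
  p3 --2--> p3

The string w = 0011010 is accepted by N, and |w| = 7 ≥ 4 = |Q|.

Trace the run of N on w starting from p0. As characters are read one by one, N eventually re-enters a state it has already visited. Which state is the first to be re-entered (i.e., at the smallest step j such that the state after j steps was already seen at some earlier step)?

Run of N on w = 0 0 1 1 0 1 0:
  step 0: p0  (start)
  step 1: p1  (read 0: p0→p1)
  step 2: p3  (read 0: p1→p3)
  step 3: p0  (read 1: p3→p0)   ← first repeat (p0 seen earlier)
  step 4: p0  (read 1: p0→p0)
  step 5: p1  (read 0: p0→p1)
  step 6: p2  (read 1: p1→p2)
  step 7: p2  (read 0: p2→p2)

The earliest repeat is at step j = 3: N is in p0, which it already visited at step i = 0.
Pumping length from the standard proof: p = 4 (the number of states). The repeated state found above gives |xy| = j ≤ 4 and |y| = j − i ≥ 1.

p0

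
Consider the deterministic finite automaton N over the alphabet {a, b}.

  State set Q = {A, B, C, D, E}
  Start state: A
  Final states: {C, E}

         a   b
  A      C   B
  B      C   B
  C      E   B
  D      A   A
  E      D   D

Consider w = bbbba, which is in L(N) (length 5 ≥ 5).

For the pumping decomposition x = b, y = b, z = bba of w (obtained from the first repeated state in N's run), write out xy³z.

xy^3z = b·b·b·b·bba = bbbbbba.
Reading y = b takes N from B back to B, so after x·y·y·y the machine is still in B, and z then leads to the accepting state C. Hence bbbbbba ∈ L(N).

bbbbbba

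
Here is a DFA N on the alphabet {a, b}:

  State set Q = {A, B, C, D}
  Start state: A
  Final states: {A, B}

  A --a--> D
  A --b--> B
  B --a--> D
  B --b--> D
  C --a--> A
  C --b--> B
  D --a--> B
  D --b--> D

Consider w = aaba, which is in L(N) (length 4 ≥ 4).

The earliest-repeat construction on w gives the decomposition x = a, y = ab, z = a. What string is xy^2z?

aababa

xy^2z = a·ab·ab·a = aababa.
Reading y = ab takes N from D back to D, so after x·y·y the machine is still in D, and z then leads to the accepting state B. Hence aababa ∈ L(N).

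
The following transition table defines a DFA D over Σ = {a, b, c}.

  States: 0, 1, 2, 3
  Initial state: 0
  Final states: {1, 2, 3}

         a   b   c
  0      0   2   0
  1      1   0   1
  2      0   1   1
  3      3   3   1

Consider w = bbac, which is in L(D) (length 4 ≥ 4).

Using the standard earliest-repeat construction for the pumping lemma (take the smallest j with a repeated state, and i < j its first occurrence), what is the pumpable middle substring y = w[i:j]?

Run of D on w = b b a c:
  step 0: 0  (start)
  step 1: 2  (read b: 0→2)
  step 2: 1  (read b: 2→1)
  step 3: 1  (read a: 1→1)   ← first repeat (1 seen earlier)
  step 4: 1  (read c: 1→1)

So i = 2, j = 3, giving x = w[0:2] = bb, y = w[2:3] = a, z = w[3:4] = c.
Check: |xy| = 3 ≤ 4 and |y| = 1 ≥ 1. Reading y takes D from 1 back to 1, so every xyⁱz is accepted.

a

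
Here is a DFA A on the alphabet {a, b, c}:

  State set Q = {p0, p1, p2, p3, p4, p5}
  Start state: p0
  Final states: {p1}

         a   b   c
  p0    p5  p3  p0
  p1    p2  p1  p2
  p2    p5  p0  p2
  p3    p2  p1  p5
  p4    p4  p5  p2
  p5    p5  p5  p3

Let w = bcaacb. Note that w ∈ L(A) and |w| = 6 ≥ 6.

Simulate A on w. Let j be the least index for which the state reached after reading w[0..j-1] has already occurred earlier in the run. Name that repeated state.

State sequence: p0 -b-> p3 -c-> p5 -a-> p5 -a-> p5 -c-> p3 -b-> p1
First repeat at step 3: p5 was already visited.

The earliest repeat is at step j = 3: A is in p5, which it already visited at step i = 2.
With |Q| = 6, pigeonhole forces a state repeat no later than step 6; the substring read between the first and second visits to that state can be pumped.

p5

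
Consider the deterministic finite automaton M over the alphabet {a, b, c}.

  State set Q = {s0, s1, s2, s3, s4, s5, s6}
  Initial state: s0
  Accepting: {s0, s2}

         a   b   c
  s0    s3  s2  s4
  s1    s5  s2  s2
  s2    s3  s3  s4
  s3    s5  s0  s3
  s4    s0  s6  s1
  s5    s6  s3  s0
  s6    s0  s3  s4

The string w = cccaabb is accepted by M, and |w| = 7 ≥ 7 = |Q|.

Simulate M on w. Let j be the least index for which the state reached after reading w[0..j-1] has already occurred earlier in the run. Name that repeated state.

s3

Run of M on w = c c c a a b b:
  step 0: s0  (start)
  step 1: s4  (read c: s0→s4)
  step 2: s1  (read c: s4→s1)
  step 3: s2  (read c: s1→s2)
  step 4: s3  (read a: s2→s3)
  step 5: s5  (read a: s3→s5)
  step 6: s3  (read b: s5→s3)   ← first repeat (s3 seen earlier)
  step 7: s0  (read b: s3→s0)

The earliest repeat is at step j = 6: M is in s3, which it already visited at step i = 4.
Since M has 7 states, any run of length ≥ 7 visits 7+1 states, so by pigeonhole some state repeats within the first 7 steps — that repeat gives the pumpable loop.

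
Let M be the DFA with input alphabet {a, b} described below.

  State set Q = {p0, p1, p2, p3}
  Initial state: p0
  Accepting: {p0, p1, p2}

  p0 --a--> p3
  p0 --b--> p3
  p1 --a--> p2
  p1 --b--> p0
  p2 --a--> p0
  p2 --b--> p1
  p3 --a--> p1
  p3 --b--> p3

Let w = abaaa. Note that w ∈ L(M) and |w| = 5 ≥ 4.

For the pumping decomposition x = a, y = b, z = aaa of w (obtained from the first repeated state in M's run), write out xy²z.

abbaaa

xy^2z = a·b·b·aaa = abbaaa.
Reading y = b takes M from p3 back to p3, so after x·y·y the machine is still in p3, and z then leads to the accepting state p0. Hence abbaaa ∈ L(M).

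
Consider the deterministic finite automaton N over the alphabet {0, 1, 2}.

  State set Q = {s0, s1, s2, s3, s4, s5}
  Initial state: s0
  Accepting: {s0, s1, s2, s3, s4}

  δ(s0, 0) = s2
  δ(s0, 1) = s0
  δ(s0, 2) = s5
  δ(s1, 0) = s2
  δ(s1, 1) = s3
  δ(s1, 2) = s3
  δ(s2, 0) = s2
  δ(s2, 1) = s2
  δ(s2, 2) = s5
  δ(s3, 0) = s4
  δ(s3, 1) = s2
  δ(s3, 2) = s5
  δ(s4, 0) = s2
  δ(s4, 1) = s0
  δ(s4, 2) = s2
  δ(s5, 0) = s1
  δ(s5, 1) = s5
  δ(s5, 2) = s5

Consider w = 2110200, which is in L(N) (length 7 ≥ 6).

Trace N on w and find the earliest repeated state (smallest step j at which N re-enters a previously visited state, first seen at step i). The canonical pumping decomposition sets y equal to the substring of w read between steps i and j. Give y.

1

Run of N on w = 2 1 1 0 2 0 0:
  step 0: s0  (start)
  step 1: s5  (read 2: s0→s5)
  step 2: s5  (read 1: s5→s5)   ← first repeat (s5 seen earlier)
  step 3: s5  (read 1: s5→s5)
  step 4: s1  (read 0: s5→s1)
  step 5: s3  (read 2: s1→s3)
  step 6: s4  (read 0: s3→s4)
  step 7: s2  (read 0: s4→s2)

So i = 1, j = 2, giving x = w[0:1] = 2, y = w[1:2] = 1, z = w[2:7] = 10200.
Check: |xy| = 2 ≤ 6 and |y| = 1 ≥ 1. Reading y takes N from s5 back to s5, so every xyⁱz is accepted.
With |Q| = 6, pigeonhole forces a state repeat no later than step 6; the substring read between the first and second visits to that state can be pumped.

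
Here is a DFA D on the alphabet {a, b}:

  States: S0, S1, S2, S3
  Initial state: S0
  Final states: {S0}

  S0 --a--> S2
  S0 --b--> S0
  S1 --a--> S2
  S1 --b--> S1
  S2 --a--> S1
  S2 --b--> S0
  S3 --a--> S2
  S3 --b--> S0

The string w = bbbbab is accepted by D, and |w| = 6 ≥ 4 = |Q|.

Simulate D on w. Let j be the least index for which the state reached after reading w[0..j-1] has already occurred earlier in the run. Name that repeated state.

S0

Run of D on w = b b b b a b:
  step 0: S0  (start)
  step 1: S0  (read b: S0→S0)   ← first repeat (S0 seen earlier)
  step 2: S0  (read b: S0→S0)
  step 3: S0  (read b: S0→S0)
  step 4: S0  (read b: S0→S0)
  step 5: S2  (read a: S0→S2)
  step 6: S0  (read b: S2→S0)

The earliest repeat is at step j = 1: D is in S0, which it already visited at step i = 0.
Since D has 4 states, any run of length ≥ 4 visits 4+1 states, so by pigeonhole some state repeats within the first 4 steps — that repeat gives the pumpable loop.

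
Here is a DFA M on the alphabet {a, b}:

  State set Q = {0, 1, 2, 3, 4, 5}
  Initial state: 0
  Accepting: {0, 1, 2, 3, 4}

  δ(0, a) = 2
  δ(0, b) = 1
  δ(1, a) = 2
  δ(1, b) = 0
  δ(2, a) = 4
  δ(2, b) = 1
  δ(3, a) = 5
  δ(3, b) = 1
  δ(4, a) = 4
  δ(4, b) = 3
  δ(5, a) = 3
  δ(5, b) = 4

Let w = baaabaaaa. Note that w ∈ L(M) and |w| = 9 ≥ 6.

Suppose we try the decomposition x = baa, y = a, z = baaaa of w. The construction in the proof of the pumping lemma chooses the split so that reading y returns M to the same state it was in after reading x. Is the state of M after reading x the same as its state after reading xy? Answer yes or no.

State sequence: 0 -b-> 1 -a-> 2 -a-> 4 -a-> 4

After x (step 3): 4. After xy (step 4): 4.
They match, so y = a drives M around a cycle from 4 back to itself; pumping y any number of times keeps M in 4 before reading z, and xyⁱz ∈ L(M) for every i ≥ 0.

yes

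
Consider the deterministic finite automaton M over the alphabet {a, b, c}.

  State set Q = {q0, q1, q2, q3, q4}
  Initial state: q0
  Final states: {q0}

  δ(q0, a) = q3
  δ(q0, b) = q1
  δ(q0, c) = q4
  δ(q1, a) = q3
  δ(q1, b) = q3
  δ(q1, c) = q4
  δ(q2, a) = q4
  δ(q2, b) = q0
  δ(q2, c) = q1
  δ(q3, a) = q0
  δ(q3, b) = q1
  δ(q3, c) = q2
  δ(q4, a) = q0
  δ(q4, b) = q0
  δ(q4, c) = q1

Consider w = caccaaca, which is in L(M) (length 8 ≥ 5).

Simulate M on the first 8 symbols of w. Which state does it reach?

Run of M on the first 8 characters of w = c a c c a a c a:
  step 0: q0  (start)
  step 1: q4  (read c: q0→q4)
  step 2: q0  (read a: q4→q0)
  step 3: q4  (read c: q0→q4)
  step 4: q1  (read c: q4→q1)
  step 5: q3  (read a: q1→q3)
  step 6: q0  (read a: q3→q0)
  step 7: q4  (read c: q0→q4)
  step 8: q0  (read a: q4→q0)

After reading 8 characters, M is in state q0.

q0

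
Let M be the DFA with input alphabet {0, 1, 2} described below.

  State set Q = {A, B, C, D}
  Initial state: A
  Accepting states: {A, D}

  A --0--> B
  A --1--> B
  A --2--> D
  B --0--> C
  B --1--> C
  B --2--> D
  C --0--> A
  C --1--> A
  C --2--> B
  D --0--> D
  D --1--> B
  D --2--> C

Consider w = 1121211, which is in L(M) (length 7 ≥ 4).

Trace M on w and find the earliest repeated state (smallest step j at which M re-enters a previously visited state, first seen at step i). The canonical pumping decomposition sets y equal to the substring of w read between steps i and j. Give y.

State sequence: A -1-> B -1-> C -2-> B -1-> C -2-> B -1-> C -1-> A
First repeat at step 3: B was already visited.

So i = 1, j = 3, giving x = w[0:1] = 1, y = w[1:3] = 12, z = w[3:7] = 1211.
Check: |xy| = 3 ≤ 4 and |y| = 2 ≥ 1. Reading y takes M from B back to B, so every xyⁱz is accepted.
The DFA has 4 states, so the proof of the pumping lemma guarantees a repeated state among the first 4+1 visited; the segment between the two visits is the pumpable y.

12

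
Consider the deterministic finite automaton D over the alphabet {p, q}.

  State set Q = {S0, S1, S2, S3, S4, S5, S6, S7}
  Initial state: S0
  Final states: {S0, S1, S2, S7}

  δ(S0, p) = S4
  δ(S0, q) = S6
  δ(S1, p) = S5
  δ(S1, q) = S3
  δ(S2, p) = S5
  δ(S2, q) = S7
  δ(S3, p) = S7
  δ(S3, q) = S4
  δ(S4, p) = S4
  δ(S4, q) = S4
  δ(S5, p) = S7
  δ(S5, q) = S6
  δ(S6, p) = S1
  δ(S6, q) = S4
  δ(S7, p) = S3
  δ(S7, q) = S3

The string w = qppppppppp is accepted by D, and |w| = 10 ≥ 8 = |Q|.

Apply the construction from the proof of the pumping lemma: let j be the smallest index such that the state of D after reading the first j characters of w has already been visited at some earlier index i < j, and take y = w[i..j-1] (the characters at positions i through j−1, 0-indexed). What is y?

Run of D on w = q p p p p p p p p p:
  step 0: S0  (start)
  step 1: S6  (read q: S0→S6)
  step 2: S1  (read p: S6→S1)
  step 3: S5  (read p: S1→S5)
  step 4: S7  (read p: S5→S7)
  step 5: S3  (read p: S7→S3)
  step 6: S7  (read p: S3→S7)   ← first repeat (S7 seen earlier)
  step 7: S3  (read p: S7→S3)
  step 8: S7  (read p: S3→S7)
  step 9: S3  (read p: S7→S3)
  step 10: S7  (read p: S3→S7)

So i = 4, j = 6, giving x = w[0:4] = qppp, y = w[4:6] = pp, z = w[6:10] = pppp.
Check: |xy| = 6 ≤ 8 and |y| = 2 ≥ 1. Reading y takes D from S7 back to S7, so every xyⁱz is accepted.
The DFA has 8 states, so the proof of the pumping lemma guarantees a repeated state among the first 8+1 visited; the segment between the two visits is the pumpable y.

pp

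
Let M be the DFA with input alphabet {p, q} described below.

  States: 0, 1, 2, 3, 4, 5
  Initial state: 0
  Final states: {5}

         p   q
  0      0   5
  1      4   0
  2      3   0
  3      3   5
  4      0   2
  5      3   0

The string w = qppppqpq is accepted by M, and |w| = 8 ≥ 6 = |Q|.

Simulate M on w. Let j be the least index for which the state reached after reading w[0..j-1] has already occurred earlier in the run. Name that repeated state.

3

State sequence: 0 -q-> 5 -p-> 3 -p-> 3 -p-> 3 -p-> 3 -q-> 5 -p-> 3 -q-> 5
First repeat at step 3: 3 was already visited.

The earliest repeat is at step j = 3: M is in 3, which it already visited at step i = 2.
Since M has 6 states, any run of length ≥ 6 visits 6+1 states, so by pigeonhole some state repeats within the first 6 steps — that repeat gives the pumpable loop.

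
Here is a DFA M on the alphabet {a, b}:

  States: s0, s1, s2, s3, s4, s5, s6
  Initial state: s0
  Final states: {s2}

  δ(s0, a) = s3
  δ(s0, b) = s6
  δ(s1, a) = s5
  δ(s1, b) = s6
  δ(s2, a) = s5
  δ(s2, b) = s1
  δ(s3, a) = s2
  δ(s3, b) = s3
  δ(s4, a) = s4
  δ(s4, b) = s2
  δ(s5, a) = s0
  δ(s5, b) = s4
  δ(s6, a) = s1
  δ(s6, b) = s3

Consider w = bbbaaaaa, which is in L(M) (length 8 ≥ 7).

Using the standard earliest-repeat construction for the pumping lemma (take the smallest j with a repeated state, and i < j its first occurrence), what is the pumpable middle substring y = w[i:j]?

State sequence: s0 -b-> s6 -b-> s3 -b-> s3 -a-> s2 -a-> s5 -a-> s0 -a-> s3 -a-> s2
First repeat at step 3: s3 was already visited.

So i = 2, j = 3, giving x = w[0:2] = bb, y = w[2:3] = b, z = w[3:8] = aaaaa.
Check: |xy| = 3 ≤ 7 and |y| = 1 ≥ 1. Reading y takes M from s3 back to s3, so every xyⁱz is accepted.
Pumping length from the standard proof: p = 7 (the number of states). The repeated state found above gives |xy| = j ≤ 7 and |y| = j − i ≥ 1.

b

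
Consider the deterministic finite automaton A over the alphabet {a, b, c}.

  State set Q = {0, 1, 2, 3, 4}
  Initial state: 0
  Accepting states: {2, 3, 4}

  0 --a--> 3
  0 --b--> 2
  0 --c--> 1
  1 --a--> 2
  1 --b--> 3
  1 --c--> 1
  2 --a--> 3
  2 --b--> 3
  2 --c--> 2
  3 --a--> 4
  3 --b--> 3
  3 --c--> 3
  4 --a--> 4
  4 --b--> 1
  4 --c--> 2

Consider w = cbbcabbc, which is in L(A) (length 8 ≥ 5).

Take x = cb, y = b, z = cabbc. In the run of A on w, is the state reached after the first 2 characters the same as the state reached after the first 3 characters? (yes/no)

State sequence: 0 -c-> 1 -b-> 3 -b-> 3

After x (step 2): 3. After xy (step 3): 3.
They match, so y = b drives A around a cycle from 3 back to itself; pumping y any number of times keeps A in 3 before reading z, and xyⁱz ∈ L(A) for every i ≥ 0.

yes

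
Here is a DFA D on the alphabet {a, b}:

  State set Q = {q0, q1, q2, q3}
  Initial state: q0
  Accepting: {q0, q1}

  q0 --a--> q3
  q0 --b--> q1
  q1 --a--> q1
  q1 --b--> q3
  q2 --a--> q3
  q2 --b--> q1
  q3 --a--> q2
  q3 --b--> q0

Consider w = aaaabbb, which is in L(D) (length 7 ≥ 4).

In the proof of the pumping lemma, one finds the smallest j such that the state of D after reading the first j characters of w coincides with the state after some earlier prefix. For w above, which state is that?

q3

State sequence: q0 -a-> q3 -a-> q2 -a-> q3 -a-> q2 -b-> q1 -b-> q3 -b-> q0
First repeat at step 3: q3 was already visited.

The earliest repeat is at step j = 3: D is in q3, which it already visited at step i = 1.
Pumping length from the standard proof: p = 4 (the number of states). The repeated state found above gives |xy| = j ≤ 4 and |y| = j − i ≥ 1.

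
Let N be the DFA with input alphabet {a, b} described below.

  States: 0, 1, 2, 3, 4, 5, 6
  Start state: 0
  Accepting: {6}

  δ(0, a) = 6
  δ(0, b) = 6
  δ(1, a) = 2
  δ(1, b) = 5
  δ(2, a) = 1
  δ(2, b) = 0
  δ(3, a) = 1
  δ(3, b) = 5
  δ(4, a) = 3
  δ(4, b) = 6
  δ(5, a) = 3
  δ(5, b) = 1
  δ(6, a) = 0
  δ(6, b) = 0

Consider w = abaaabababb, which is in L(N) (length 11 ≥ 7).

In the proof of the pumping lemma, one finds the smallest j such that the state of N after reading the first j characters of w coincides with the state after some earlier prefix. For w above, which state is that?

State sequence: 0 -a-> 6 -b-> 0 -a-> 6 -a-> 0 -a-> 6 -b-> 0 -a-> 6 -b-> 0 -a-> 6 -b-> 0 -b-> 6
First repeat at step 2: 0 was already visited.

The earliest repeat is at step j = 2: N is in 0, which it already visited at step i = 0.

0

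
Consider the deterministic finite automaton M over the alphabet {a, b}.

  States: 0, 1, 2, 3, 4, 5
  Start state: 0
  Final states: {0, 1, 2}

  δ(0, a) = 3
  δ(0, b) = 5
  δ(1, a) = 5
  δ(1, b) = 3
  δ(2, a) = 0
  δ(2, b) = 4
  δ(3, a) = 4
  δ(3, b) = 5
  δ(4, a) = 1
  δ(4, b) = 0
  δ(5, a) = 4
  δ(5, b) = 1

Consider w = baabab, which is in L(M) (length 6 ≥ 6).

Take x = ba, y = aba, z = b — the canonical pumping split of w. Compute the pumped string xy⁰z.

bab

xy⁰z = xz = ba·b = bab.
Reading y = aba takes M from 4 back to 4, so after x the machine is still in 4, and z then leads to the accepting state 0. Hence bab ∈ L(M).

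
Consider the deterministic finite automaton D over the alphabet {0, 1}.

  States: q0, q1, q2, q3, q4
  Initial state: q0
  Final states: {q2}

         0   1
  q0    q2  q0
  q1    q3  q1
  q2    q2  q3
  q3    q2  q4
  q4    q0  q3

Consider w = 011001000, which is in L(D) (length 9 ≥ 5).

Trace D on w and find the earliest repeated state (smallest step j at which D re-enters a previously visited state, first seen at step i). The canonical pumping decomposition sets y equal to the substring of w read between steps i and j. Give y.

State sequence: q0 -0-> q2 -1-> q3 -1-> q4 -0-> q0 -0-> q2 -1-> q3 -0-> q2 -0-> q2 -0-> q2
First repeat at step 4: q0 was already visited.

So i = 0, j = 4, giving x = w[0:0] = ε, y = w[0:4] = 0110, z = w[4:9] = 01000.
Check: |xy| = 4 ≤ 5 and |y| = 4 ≥ 1. Reading y takes D from q0 back to q0, so every xyⁱz is accepted.
With |Q| = 5, pigeonhole forces a state repeat no later than step 5; the substring read between the first and second visits to that state can be pumped.

0110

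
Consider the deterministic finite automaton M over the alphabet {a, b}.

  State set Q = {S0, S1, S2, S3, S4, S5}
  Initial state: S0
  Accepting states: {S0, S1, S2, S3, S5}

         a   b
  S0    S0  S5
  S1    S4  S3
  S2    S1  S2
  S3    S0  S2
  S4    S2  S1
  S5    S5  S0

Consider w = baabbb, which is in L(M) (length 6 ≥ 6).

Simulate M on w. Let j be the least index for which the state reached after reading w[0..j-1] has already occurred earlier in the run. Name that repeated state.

State sequence: S0 -b-> S5 -a-> S5 -a-> S5 -b-> S0 -b-> S5 -b-> S0
First repeat at step 2: S5 was already visited.

The earliest repeat is at step j = 2: M is in S5, which it already visited at step i = 1.
With |Q| = 6, pigeonhole forces a state repeat no later than step 6; the substring read between the first and second visits to that state can be pumped.

S5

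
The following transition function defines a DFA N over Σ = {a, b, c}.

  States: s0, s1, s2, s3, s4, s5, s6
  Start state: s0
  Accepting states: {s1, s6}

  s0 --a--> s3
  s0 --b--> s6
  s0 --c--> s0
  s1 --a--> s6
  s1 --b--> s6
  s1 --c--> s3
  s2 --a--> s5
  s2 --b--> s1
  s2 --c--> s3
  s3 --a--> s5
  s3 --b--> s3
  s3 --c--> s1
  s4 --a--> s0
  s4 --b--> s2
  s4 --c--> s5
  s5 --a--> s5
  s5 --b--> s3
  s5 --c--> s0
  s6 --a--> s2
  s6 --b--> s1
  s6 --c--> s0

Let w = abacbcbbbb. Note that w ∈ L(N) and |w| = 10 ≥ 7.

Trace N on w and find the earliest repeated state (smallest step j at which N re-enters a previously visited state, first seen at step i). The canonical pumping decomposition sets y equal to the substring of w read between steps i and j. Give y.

Run of N on w = a b a c b c b b b b:
  step 0: s0  (start)
  step 1: s3  (read a: s0→s3)
  step 2: s3  (read b: s3→s3)   ← first repeat (s3 seen earlier)
  step 3: s5  (read a: s3→s5)
  step 4: s0  (read c: s5→s0)
  step 5: s6  (read b: s0→s6)
  step 6: s0  (read c: s6→s0)
  step 7: s6  (read b: s0→s6)
  step 8: s1  (read b: s6→s1)
  step 9: s6  (read b: s1→s6)
  step 10: s1  (read b: s6→s1)

So i = 1, j = 2, giving x = w[0:1] = a, y = w[1:2] = b, z = w[2:10] = acbcbbbb.
Check: |xy| = 2 ≤ 7 and |y| = 1 ≥ 1. Reading y takes N from s3 back to s3, so every xyⁱz is accepted.

b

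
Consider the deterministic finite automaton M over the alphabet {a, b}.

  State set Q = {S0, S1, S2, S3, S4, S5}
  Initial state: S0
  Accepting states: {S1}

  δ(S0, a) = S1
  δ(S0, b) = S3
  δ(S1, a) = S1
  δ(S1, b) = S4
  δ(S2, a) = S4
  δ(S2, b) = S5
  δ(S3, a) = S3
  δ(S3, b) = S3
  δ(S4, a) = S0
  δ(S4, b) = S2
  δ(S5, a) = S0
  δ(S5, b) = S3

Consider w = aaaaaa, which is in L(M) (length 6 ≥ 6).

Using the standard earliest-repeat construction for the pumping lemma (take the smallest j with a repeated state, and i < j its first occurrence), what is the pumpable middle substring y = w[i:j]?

a

Run of M on w = a a a a a a:
  step 0: S0  (start)
  step 1: S1  (read a: S0→S1)
  step 2: S1  (read a: S1→S1)   ← first repeat (S1 seen earlier)
  step 3: S1  (read a: S1→S1)
  step 4: S1  (read a: S1→S1)
  step 5: S1  (read a: S1→S1)
  step 6: S1  (read a: S1→S1)

So i = 1, j = 2, giving x = w[0:1] = a, y = w[1:2] = a, z = w[2:6] = aaaa.
Check: |xy| = 2 ≤ 6 and |y| = 1 ≥ 1. Reading y takes M from S1 back to S1, so every xyⁱz is accepted.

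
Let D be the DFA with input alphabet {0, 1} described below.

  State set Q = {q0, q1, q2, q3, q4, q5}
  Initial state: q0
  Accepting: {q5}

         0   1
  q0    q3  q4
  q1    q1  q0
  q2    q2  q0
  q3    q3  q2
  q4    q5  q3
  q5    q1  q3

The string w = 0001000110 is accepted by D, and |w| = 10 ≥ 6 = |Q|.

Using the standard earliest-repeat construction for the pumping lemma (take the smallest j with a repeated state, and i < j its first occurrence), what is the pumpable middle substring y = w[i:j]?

State sequence: q0 -0-> q3 -0-> q3 -0-> q3 -1-> q2 -0-> q2 -0-> q2 -0-> q2 -1-> q0 -1-> q4 -0-> q5
First repeat at step 2: q3 was already visited.

So i = 1, j = 2, giving x = w[0:1] = 0, y = w[1:2] = 0, z = w[2:10] = 01000110.
Check: |xy| = 2 ≤ 6 and |y| = 1 ≥ 1. Reading y takes D from q3 back to q3, so every xyⁱz is accepted.
Since D has 6 states, any run of length ≥ 6 visits 6+1 states, so by pigeonhole some state repeats within the first 6 steps — that repeat gives the pumpable loop.

0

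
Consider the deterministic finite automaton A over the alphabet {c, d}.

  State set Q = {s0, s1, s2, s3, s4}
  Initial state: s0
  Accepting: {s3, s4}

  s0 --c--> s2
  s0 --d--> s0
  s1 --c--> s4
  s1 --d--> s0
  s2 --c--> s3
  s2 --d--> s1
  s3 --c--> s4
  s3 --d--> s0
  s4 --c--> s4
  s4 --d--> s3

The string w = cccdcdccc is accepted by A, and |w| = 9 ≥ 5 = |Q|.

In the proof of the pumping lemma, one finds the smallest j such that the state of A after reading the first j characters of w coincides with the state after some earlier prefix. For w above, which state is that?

s3

Run of A on w = c c c d c d c c c:
  step 0: s0  (start)
  step 1: s2  (read c: s0→s2)
  step 2: s3  (read c: s2→s3)
  step 3: s4  (read c: s3→s4)
  step 4: s3  (read d: s4→s3)   ← first repeat (s3 seen earlier)
  step 5: s4  (read c: s3→s4)
  step 6: s3  (read d: s4→s3)
  step 7: s4  (read c: s3→s4)
  step 8: s4  (read c: s4→s4)
  step 9: s4  (read c: s4→s4)

The earliest repeat is at step j = 4: A is in s3, which it already visited at step i = 2.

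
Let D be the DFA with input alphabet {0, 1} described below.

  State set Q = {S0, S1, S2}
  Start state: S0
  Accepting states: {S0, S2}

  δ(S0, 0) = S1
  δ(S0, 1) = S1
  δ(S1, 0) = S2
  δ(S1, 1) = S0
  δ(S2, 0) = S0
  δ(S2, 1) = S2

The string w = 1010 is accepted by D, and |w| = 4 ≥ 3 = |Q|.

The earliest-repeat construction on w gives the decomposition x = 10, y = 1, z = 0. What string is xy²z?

xy^2z = 10·1·1·0 = 10110.
Reading y = 1 takes D from S2 back to S2, so after x·y·y the machine is still in S2, and z then leads to the accepting state S0. Hence 10110 ∈ L(D).

10110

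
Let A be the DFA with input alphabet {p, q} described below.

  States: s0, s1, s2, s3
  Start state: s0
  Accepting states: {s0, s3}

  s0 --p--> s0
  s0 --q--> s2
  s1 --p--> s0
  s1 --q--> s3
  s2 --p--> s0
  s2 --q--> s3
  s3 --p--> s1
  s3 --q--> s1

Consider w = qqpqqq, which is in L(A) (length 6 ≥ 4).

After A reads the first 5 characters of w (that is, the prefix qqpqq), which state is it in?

s1

Run of A on the first 5 characters of w = q q p q q:
  step 0: s0  (start)
  step 1: s2  (read q: s0→s2)
  step 2: s3  (read q: s2→s3)
  step 3: s1  (read p: s3→s1)
  step 4: s3  (read q: s1→s3)
  step 5: s1  (read q: s3→s1)

After reading 5 characters, A is in state s1.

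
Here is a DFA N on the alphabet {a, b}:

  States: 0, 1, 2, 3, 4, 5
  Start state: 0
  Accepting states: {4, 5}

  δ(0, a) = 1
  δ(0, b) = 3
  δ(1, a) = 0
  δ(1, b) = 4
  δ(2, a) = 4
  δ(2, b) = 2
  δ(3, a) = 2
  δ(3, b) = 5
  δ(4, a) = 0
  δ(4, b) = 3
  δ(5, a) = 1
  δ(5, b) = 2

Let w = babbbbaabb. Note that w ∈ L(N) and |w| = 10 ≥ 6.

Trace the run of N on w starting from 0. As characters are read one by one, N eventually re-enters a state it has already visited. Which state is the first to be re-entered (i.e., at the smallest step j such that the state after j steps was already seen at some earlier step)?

Run of N on w = b a b b b b a a b b:
  step 0: 0  (start)
  step 1: 3  (read b: 0→3)
  step 2: 2  (read a: 3→2)
  step 3: 2  (read b: 2→2)   ← first repeat (2 seen earlier)
  step 4: 2  (read b: 2→2)
  step 5: 2  (read b: 2→2)
  step 6: 2  (read b: 2→2)
  step 7: 4  (read a: 2→4)
  step 8: 0  (read a: 4→0)
  step 9: 3  (read b: 0→3)
  step 10: 5  (read b: 3→5)

The earliest repeat is at step j = 3: N is in 2, which it already visited at step i = 2.

2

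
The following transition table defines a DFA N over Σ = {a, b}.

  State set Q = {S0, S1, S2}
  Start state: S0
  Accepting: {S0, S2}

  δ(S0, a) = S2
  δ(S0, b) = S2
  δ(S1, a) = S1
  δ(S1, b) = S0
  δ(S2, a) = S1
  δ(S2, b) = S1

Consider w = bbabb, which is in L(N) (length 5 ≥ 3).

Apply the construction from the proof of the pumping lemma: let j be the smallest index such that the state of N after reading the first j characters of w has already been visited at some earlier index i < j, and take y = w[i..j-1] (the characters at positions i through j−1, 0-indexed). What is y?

a

Run of N on w = b b a b b:
  step 0: S0  (start)
  step 1: S2  (read b: S0→S2)
  step 2: S1  (read b: S2→S1)
  step 3: S1  (read a: S1→S1)   ← first repeat (S1 seen earlier)
  step 4: S0  (read b: S1→S0)
  step 5: S2  (read b: S0→S2)

So i = 2, j = 3, giving x = w[0:2] = bb, y = w[2:3] = a, z = w[3:5] = bb.
Check: |xy| = 3 ≤ 3 and |y| = 1 ≥ 1. Reading y takes N from S1 back to S1, so every xyⁱz is accepted.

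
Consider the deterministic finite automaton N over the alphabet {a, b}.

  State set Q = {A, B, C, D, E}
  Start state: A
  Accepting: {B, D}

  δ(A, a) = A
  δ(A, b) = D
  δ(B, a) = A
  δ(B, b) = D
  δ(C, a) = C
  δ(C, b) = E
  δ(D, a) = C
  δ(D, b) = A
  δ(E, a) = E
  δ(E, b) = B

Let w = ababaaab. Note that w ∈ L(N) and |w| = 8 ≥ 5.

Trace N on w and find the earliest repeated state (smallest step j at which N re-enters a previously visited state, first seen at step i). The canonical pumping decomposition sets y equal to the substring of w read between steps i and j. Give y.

Run of N on w = a b a b a a a b:
  step 0: A  (start)
  step 1: A  (read a: A→A)   ← first repeat (A seen earlier)
  step 2: D  (read b: A→D)
  step 3: C  (read a: D→C)
  step 4: E  (read b: C→E)
  step 5: E  (read a: E→E)
  step 6: E  (read a: E→E)
  step 7: E  (read a: E→E)
  step 8: B  (read b: E→B)

So i = 0, j = 1, giving x = w[0:0] = ε, y = w[0:1] = a, z = w[1:8] = babaaab.
Check: |xy| = 1 ≤ 5 and |y| = 1 ≥ 1. Reading y takes N from A back to A, so every xyⁱz is accepted.
The DFA has 5 states, so the proof of the pumping lemma guarantees a repeated state among the first 5+1 visited; the segment between the two visits is the pumpable y.

a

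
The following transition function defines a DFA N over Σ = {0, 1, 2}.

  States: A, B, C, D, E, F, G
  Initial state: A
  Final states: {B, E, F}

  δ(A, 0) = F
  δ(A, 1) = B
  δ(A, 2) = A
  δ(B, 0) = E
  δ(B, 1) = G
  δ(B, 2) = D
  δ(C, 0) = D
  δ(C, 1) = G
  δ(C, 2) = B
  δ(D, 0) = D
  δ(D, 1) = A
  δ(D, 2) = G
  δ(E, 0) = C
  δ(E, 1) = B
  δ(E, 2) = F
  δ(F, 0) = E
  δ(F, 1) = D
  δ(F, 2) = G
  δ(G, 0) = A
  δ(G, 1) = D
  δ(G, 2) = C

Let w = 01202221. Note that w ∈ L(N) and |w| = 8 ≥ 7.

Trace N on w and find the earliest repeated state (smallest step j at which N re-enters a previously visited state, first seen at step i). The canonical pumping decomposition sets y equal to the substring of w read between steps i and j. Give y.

State sequence: A -0-> F -1-> D -2-> G -0-> A -2-> A -2-> A -2-> A -1-> B
First repeat at step 4: A was already visited.

So i = 0, j = 4, giving x = w[0:0] = ε, y = w[0:4] = 0120, z = w[4:8] = 2221.
Check: |xy| = 4 ≤ 7 and |y| = 4 ≥ 1. Reading y takes N from A back to A, so every xyⁱz is accepted.

0120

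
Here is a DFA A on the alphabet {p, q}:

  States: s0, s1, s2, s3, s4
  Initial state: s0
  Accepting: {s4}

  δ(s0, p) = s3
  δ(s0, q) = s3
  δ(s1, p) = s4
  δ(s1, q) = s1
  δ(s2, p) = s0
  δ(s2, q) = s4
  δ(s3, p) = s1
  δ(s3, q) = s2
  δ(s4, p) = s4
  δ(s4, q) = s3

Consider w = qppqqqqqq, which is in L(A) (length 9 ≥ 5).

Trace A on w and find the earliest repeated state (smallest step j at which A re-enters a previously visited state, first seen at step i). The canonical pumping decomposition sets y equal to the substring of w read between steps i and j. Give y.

ppq

Run of A on w = q p p q q q q q q:
  step 0: s0  (start)
  step 1: s3  (read q: s0→s3)
  step 2: s1  (read p: s3→s1)
  step 3: s4  (read p: s1→s4)
  step 4: s3  (read q: s4→s3)   ← first repeat (s3 seen earlier)
  step 5: s2  (read q: s3→s2)
  step 6: s4  (read q: s2→s4)
  step 7: s3  (read q: s4→s3)
  step 8: s2  (read q: s3→s2)
  step 9: s4  (read q: s2→s4)

So i = 1, j = 4, giving x = w[0:1] = q, y = w[1:4] = ppq, z = w[4:9] = qqqqq.
Check: |xy| = 4 ≤ 5 and |y| = 3 ≥ 1. Reading y takes A from s3 back to s3, so every xyⁱz is accepted.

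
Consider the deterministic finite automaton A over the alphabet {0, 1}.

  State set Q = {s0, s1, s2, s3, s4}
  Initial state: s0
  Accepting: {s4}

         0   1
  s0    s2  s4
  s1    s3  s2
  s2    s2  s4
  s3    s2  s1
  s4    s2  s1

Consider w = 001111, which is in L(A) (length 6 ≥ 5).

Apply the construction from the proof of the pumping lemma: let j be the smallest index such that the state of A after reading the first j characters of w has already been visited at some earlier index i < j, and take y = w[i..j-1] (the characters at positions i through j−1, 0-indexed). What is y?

State sequence: s0 -0-> s2 -0-> s2 -1-> s4 -1-> s1 -1-> s2 -1-> s4
First repeat at step 2: s2 was already visited.

So i = 1, j = 2, giving x = w[0:1] = 0, y = w[1:2] = 0, z = w[2:6] = 1111.
Check: |xy| = 2 ≤ 5 and |y| = 1 ≥ 1. Reading y takes A from s2 back to s2, so every xyⁱz is accepted.
With |Q| = 5, pigeonhole forces a state repeat no later than step 5; the substring read between the first and second visits to that state can be pumped.

0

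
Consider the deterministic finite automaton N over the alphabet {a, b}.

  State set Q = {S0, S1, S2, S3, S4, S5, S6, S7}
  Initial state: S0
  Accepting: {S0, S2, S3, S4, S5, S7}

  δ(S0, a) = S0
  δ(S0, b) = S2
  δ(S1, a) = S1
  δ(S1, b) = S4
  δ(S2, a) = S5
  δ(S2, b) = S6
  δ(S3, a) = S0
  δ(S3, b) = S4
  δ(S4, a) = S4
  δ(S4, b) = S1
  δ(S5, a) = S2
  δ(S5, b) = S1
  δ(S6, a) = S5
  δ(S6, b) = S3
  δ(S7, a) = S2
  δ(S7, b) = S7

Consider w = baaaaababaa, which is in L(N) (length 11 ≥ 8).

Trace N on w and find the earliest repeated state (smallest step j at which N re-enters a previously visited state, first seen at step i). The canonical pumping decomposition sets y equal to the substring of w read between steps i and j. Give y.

aa

Run of N on w = b a a a a a b a b a a:
  step 0: S0  (start)
  step 1: S2  (read b: S0→S2)
  step 2: S5  (read a: S2→S5)
  step 3: S2  (read a: S5→S2)   ← first repeat (S2 seen earlier)
  step 4: S5  (read a: S2→S5)
  step 5: S2  (read a: S5→S2)
  step 6: S5  (read a: S2→S5)
  step 7: S1  (read b: S5→S1)
  step 8: S1  (read a: S1→S1)
  step 9: S4  (read b: S1→S4)
  step 10: S4  (read a: S4→S4)
  step 11: S4  (read a: S4→S4)

So i = 1, j = 3, giving x = w[0:1] = b, y = w[1:3] = aa, z = w[3:11] = aaababaa.
Check: |xy| = 3 ≤ 8 and |y| = 2 ≥ 1. Reading y takes N from S2 back to S2, so every xyⁱz is accepted.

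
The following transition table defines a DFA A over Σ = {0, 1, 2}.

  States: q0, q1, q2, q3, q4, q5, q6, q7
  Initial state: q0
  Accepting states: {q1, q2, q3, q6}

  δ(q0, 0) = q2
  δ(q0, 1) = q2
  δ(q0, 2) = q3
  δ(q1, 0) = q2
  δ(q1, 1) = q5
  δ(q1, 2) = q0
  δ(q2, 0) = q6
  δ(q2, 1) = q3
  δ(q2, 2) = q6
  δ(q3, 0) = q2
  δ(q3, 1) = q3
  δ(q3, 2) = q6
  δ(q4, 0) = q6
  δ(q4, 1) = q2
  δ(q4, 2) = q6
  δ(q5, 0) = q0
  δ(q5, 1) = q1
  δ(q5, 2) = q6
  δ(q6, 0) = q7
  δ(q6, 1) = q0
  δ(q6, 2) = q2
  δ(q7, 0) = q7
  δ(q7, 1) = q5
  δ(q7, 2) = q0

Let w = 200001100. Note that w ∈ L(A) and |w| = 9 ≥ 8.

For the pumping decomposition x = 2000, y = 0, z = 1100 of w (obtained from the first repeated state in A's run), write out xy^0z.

20001100

xy⁰z = xz = 2000·1100 = 20001100.
Reading y = 0 takes A from q7 back to q7, so after x the machine is still in q7, and z then leads to the accepting state q6. Hence 20001100 ∈ L(A).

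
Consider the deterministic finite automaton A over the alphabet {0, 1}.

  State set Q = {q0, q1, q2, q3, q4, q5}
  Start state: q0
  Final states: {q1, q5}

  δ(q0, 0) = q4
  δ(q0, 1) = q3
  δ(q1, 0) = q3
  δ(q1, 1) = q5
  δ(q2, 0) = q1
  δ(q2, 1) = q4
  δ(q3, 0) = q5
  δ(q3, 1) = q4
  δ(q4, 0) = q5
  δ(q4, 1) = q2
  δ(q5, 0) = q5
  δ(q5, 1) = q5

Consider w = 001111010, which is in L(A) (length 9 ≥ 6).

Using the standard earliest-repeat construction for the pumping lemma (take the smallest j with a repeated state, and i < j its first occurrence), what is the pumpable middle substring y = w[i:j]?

1

Run of A on w = 0 0 1 1 1 1 0 1 0:
  step 0: q0  (start)
  step 1: q4  (read 0: q0→q4)
  step 2: q5  (read 0: q4→q5)
  step 3: q5  (read 1: q5→q5)   ← first repeat (q5 seen earlier)
  step 4: q5  (read 1: q5→q5)
  step 5: q5  (read 1: q5→q5)
  step 6: q5  (read 1: q5→q5)
  step 7: q5  (read 0: q5→q5)
  step 8: q5  (read 1: q5→q5)
  step 9: q5  (read 0: q5→q5)

So i = 2, j = 3, giving x = w[0:2] = 00, y = w[2:3] = 1, z = w[3:9] = 111010.
Check: |xy| = 3 ≤ 6 and |y| = 1 ≥ 1. Reading y takes A from q5 back to q5, so every xyⁱz is accepted.
With |Q| = 6, pigeonhole forces a state repeat no later than step 6; the substring read between the first and second visits to that state can be pumped.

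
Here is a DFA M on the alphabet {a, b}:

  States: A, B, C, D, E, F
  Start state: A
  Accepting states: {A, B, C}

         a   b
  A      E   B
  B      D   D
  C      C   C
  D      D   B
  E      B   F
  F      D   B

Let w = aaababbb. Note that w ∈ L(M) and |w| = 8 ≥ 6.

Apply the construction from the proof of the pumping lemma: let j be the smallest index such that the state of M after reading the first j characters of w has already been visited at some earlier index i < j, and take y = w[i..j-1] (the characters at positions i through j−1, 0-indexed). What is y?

ab

Run of M on w = a a a b a b b b:
  step 0: A  (start)
  step 1: E  (read a: A→E)
  step 2: B  (read a: E→B)
  step 3: D  (read a: B→D)
  step 4: B  (read b: D→B)   ← first repeat (B seen earlier)
  step 5: D  (read a: B→D)
  step 6: B  (read b: D→B)
  step 7: D  (read b: B→D)
  step 8: B  (read b: D→B)

So i = 2, j = 4, giving x = w[0:2] = aa, y = w[2:4] = ab, z = w[4:8] = abbb.
Check: |xy| = 4 ≤ 6 and |y| = 2 ≥ 1. Reading y takes M from B back to B, so every xyⁱz is accepted.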